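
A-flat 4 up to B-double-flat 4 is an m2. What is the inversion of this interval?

major 7th

Interval numbers invert to sum to nine: 2 + 7 = 9, so a second inverts to a seventh.
The quality also flips — minor becomes major — giving a major seventh.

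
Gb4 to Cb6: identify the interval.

G to C spans four letter names (G-A-B-C), plus an octave, so the interval is some kind of eleventh.
The perfect eleventh spans 17 semitones, and Gb4 to Cb6 is exactly 17 semitones — so this is a perfect eleventh.
(Equivalently, a compound perfect fourth: a perfect fourth plus an octave.)

perfect eleventh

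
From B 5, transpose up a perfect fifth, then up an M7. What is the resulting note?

E sharp 7

A perfect fifth up from B5 is F#6.
A major seventh up from F#6 is E#7.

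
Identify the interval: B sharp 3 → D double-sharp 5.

major 10th

B to D spans three letter names (B-C-D), plus an octave — that makes it a tenth of some quality.
B#3 to D##5 is 16 semitones, matching the major tenth exactly, so the quality is major.
(Equivalently, a compound major third: a major third plus an octave.)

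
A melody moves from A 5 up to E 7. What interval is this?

A to E spans five letter names (A-B-C-D-E), plus an octave: a twelfth.
The perfect twelfth spans 19 semitones, and A5 to E7 is exactly 19 semitones — so this is a perfect twelfth.
(Equivalently, a compound perfect fifth: a perfect fifth plus an octave.)

perfect twelfth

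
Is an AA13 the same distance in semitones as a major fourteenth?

Yes

A doubly augmented thirteenth = 23 semitones = a major fourteenth; enharmonically equal.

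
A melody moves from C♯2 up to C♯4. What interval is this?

perfect fifteenth

C to C is the same letter name, plus 2 octaves — that makes it a fifteenth of some quality.
C#2 to C#4 is 24 semitones, matching the perfect fifteenth exactly, so the quality is perfect.
(Equivalently, a compound perfect octave: a perfect octave plus an octave.)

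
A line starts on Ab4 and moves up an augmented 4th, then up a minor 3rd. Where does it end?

F5

An augmented fourth up from Ab4 is D5.
D5 up a minor third → F5 (3 semitones).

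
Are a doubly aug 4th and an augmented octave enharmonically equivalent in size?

7 semitones (doubly augmented fourth) vs 13 semitones (augmented octave): not equal.

No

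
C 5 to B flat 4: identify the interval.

Descending from C5 to Bb4 is the same interval as ascending Bb4 to C5.
B to C spans two letter names (B-C): a second.
Counting semitones, Bb4→C5 is 2, which is the major second.

major second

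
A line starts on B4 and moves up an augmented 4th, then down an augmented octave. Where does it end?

Up an augmented fourth from B4: E#5 (6 semitones up).
Down an augmented octave from E#5: E4 (13 semitones down).

E4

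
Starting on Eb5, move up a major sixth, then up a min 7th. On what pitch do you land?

Bb6

Up a major sixth from Eb5: C6 (9 semitones up).
A minor seventh up from C6 is Bb6.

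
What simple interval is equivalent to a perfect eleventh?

Subtracting seven from the interval number removes an octave: 11 − 7 = 4.
So a perfect eleventh is an octave plus a perfect fourth. The quality is unchanged.

perfect 4th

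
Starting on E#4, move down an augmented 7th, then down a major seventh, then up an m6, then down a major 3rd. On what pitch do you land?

Cbb3

An augmented seventh down from E#4 is F3.
F3 down a major seventh → Gb2 (11 semitones).
A minor sixth up from Gb2 is Ebb3.
Ebb3 down a major third → Cbb3 (4 semitones).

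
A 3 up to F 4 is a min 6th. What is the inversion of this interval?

major 3rd

Inverted interval numbers add to nine, so a sixth pairs with a third (6 + 3 = 9).
The quality also flips — minor becomes major — giving a major third.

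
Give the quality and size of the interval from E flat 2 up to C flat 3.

minor sixth

E to C spans six letter names (E-F-G-A-B-C) — that makes it a sixth of some quality.
Eb2 to Cb3 is 8 semitones, a half step short of the major sixth (9), so this is minor.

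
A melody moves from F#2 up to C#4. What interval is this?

P12

F to C spans five letter names (F-G-A-B-C), plus an octave — that makes it a twelfth of some quality.
Counting semitones, F#2→C#4 is 19, which is the perfect twelfth.
(Equivalently, a compound perfect fifth: a perfect fifth plus an octave.)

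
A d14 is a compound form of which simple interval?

diminished 7th

Take out an octave (7 from the number): 14 − 7 = 7.
So a diminished fourteenth is an octave plus a diminished seventh. The quality is unchanged.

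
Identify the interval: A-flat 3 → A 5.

A to A is the same letter name, plus 2 octaves, so the interval is some kind of fifteenth.
Ab3 to A5 spans 25 semitones — one semitone wider than the perfect fifteenth (24) — giving an augmented fifteenth.
(Equivalently, a compound augmented octave: an augmented octave plus an octave.)

augmented fifteenth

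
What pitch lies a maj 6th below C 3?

E-flat 2

The sixth takes the letter from C down to E.
A major sixth is 9 semitones; 9 semitones down from C3 gives Eb2.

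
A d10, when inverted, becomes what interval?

First reduce the compound diminished tenth to its simple form, a diminished third.
The rule of nine gives the new number: 9 − 3 = 6, so a third becomes a sixth.
And diminished becomes augmented under inversion, so we get an augmented sixth.

A6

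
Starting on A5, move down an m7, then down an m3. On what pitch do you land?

A5 down a minor seventh → B4 (10 semitones).
Down a minor third from B4: G#4 (3 semitones down).

G#4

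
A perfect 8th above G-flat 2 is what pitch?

G-flat 3

For an octave the letter name doesn't change: still G, an octave up.
A perfect octave spans 12 semitones, so from Gb2 the target pitch is Gb3.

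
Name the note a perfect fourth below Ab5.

Counting four letter names down from A lands on E.
A perfect fourth spans 5 semitones, so from Ab5 the target pitch is Eb5.

Eb5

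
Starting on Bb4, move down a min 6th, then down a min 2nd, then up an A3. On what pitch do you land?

A minor sixth down from Bb4 is D4.
A minor second down from D4 is C#4.
Up an augmented third from C#4: E##4 (5 semitones up).

E##4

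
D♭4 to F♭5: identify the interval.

m10

D to F spans three letter names (D-E-F), plus an octave, so the interval is some kind of tenth.
At 15 semitones, Db4→Fb5 falls one short of a major tenth: minor.
(Equivalently, a compound minor third: a minor third plus an octave.)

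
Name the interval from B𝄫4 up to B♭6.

A15

B to B is the same letter name, plus 2 octaves — that makes it a fifteenth of some quality.
The perfect fifteenth is 24 semitones; here we have 25, one semitone wider: augmented.
(Equivalently, a compound augmented octave: an augmented octave plus an octave.)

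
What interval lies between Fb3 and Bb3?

augmented fourth

F to B spans four letter names (F-G-A-B) — that makes it a fourth of some quality.
A perfect fourth would be 5 semitones; Fb3 to Bb3 is 6, one semitone wider, so the interval is augmented.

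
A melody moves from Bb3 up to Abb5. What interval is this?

B to A spans seven letter names (B-C-D-E-F-G-A), plus an octave: a fourteenth.
The major fourteenth is 23 semitones; here we have 21, two semitones narrower: diminished.
(Equivalently, a compound diminished seventh: a diminished seventh plus an octave.)

d14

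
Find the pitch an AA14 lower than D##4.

The fourteenth's letter: D down seven letter names plus an octave → E.
Moving 25 semitones down from D##4 (the size of a doubly augmented fourteenth) reaches Eb2.

Eb2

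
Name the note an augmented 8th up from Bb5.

B6

An octave keeps the letter name B, an octave up from B.
An augmented octave spans 13 semitones, so from Bb5 the target pitch is B6.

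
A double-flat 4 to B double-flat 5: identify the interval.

A to B spans two letter names (A-B), plus an octave, so the interval is some kind of ninth.
Abb4 to Bbb5 is 14 semitones, matching the major ninth exactly, so the quality is major.
(Equivalently, a compound major second: a major second plus an octave.)

M9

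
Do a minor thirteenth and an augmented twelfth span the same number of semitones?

A minor thirteenth spans 20 semitones, and an augmented twelfth also spans 20 semitones — they're enharmonic.

Yes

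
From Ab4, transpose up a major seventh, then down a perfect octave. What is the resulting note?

G4

A major seventh up from Ab4 is G5.
Down a perfect octave from G5: G4 (12 semitones down).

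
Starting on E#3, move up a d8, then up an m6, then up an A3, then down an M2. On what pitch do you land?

D#5

A diminished octave up from E#3 is E4.
A minor sixth up from E4 is C5.
Up an augmented third from C5: E#5 (5 semitones up).
E#5 down a major second → D#5 (2 semitones).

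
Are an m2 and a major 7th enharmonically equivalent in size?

No

1 semitone (minor second) vs 11 semitones (major seventh): not equal.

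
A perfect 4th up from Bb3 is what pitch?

Eb4

Four letter names up from B: E.
A perfect fourth is 5 semitones; 5 semitones up from Bb3 gives Eb4.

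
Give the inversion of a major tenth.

minor sixth

First reduce the compound major tenth to its simple form, a major third.
The rule of nine gives the new number: 9 − 3 = 6, so a third becomes a sixth.
And major becomes minor under inversion, so we get a minor sixth.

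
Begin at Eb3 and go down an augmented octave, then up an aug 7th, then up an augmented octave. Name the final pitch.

An augmented octave down from Eb3 is Ebb2.
Up an augmented seventh from Ebb2: D3 (12 semitones up).
D3 up an augmented octave → D#4 (13 semitones).

D#4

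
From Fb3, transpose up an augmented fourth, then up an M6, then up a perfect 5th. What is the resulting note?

D5

Up an augmented fourth from Fb3: Bb3 (6 semitones up).
Bb3 up a major sixth → G4 (9 semitones).
A perfect fifth up from G4 is D5.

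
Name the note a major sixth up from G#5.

Counting six letter names up from G lands on E.
A major sixth spans 9 semitones, so from G#5 the target pitch is E#6.

E#6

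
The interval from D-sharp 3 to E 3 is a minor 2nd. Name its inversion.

major seventh

Inverted interval numbers add to nine, so a second pairs with a seventh (2 + 7 = 9).
And minor becomes major under inversion, so we get a major seventh.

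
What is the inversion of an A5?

diminished fourth

Interval numbers invert to sum to nine: 5 + 4 = 9, so a fifth inverts to a fourth.
The quality also flips — augmented becomes diminished — giving a diminished fourth.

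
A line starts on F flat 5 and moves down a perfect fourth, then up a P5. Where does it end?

G flat 5

A perfect fourth down from Fb5 is Cb5.
Up a perfect fifth from Cb5: Gb5 (7 semitones up).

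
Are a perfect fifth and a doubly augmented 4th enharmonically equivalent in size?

A perfect fifth spans 7 semitones, and a doubly augmented fourth also spans 7 semitones — they're enharmonic.

Yes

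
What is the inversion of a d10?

A6

First reduce the compound diminished tenth to its simple form, a diminished third.
Interval numbers invert to sum to nine: 3 + 6 = 9, so a third inverts to a sixth.
Quality inverts too: diminished becomes augmented. That makes the inversion an augmented sixth.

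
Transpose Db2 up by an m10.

Counting three letter names plus an octave up from D lands on F.
Moving 15 semitones up from Db2 (the size of a minor tenth) reaches Fb3.

Fb3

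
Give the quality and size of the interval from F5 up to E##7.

F to E spans seven letter names (F-G-A-B-C-D-E), plus an octave: a fourteenth.
The major fourteenth is 23 semitones; here we have 25, two semitones wider: doubly augmented.
(Equivalently, a compound doubly augmented seventh: a doubly augmented seventh plus an octave.)

AA14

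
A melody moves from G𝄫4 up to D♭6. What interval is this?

augmented twelfth

G to D spans five letter names (G-A-B-C-D), plus an octave: a twelfth.
A perfect twelfth would be 19 semitones; Gbb4 to Db6 is 20, one semitone wider, so the interval is augmented.
(Equivalently, a compound augmented fifth: an augmented fifth plus an octave.)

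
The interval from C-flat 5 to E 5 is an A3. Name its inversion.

Inverted interval numbers add to nine, so a third pairs with a sixth (3 + 6 = 9).
And augmented becomes diminished under inversion, so we get a diminished sixth.

diminished 6th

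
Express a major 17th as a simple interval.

major 3rd

Subtracting seven from the interval number removes an octave: 17 − 14 = 3.
That makes a major seventeenth a compound major third — 2 octaves plus a major third.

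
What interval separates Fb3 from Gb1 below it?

minor fourteenth

Descending from Fb3 to Gb1 is the same interval as ascending Gb1 to Fb3.
G to F spans seven letter names (G-A-B-C-D-E-F), plus an octave — that makes it a fourteenth of some quality.
A major fourteenth would be 23 semitones, but Gb1 to Fb3 is 22 — one semitone narrower, making it a minor fourteenth.
(Equivalently, a compound minor seventh: a minor seventh plus an octave.)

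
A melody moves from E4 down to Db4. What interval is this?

Descending from E4 to Db4 is the same interval as ascending Db4 to E4.
D to E spans two letter names (D-E), so the interval is some kind of second.
Db4 to E4 spans 3 semitones — one semitone wider than the major second (2) — giving an augmented second.

A2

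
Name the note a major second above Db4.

Eb4

The second takes the letter from D up to E.
Moving 2 semitones up from Db4 (the size of a major second) reaches Eb4.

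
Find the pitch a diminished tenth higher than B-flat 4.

D-double-flat 6

The tenth's letter: B up three letter names plus an octave → D.
Moving 14 semitones up from Bb4 (the size of a diminished tenth) reaches Dbb6.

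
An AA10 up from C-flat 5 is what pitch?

E-sharp 6

The tenth's letter: C up three letter names plus an octave → E.
A doubly augmented tenth is 18 semitones; 18 semitones up from Cb5 gives E#6.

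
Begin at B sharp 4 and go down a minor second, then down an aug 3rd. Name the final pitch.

F sharp 4

B#4 down a minor second → A##4 (1 semitone).
A##4 down an augmented third → F#4 (5 semitones).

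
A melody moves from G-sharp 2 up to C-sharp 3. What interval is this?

G to C spans four letter names (G-A-B-C), so the interval is some kind of fourth.
Counting semitones, G#2→C#3 is 5, which is the perfect fourth.

perfect fourth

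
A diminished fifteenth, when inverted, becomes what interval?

First reduce the compound diminished fifteenth to its simple form, a diminished octave.
Inverted interval numbers add to nine, so an octave pairs with a unison (8 + 1 = 9).
And diminished becomes augmented under inversion, so we get an augmented unison.

augmented unison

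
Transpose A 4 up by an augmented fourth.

The fourth takes the letter from A up to D.
Moving 6 semitones up from A4 (the size of an augmented fourth) reaches D#5.

D sharp 5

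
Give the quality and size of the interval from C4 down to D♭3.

Descending from C4 to Db3 is the same interval as ascending Db3 to C4.
D to C spans seven letter names (D-E-F-G-A-B-C): a seventh.
The major seventh spans 11 semitones, and Db3 to C4 is exactly 11 semitones — so this is a major seventh.

major seventh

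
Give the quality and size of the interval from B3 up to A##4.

augmented seventh

B to A spans seven letter names (B-C-D-E-F-G-A) — that makes it a seventh of some quality.
The major seventh is 11 semitones; here we have 12, one semitone wider: augmented.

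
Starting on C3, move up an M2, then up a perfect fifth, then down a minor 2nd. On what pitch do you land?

G#3

A major second up from C3 is D3.
Up a perfect fifth from D3: A3 (7 semitones up).
A minor second down from A3 is G#3.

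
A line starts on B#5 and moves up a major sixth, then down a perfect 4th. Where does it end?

D##6

B#5 up a major sixth → G##6 (9 semitones).
G##6 down a perfect fourth → D##6 (5 semitones).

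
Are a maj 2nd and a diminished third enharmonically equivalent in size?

A major second spans 2 semitones, and a diminished third also spans 2 semitones — they're enharmonic.

Yes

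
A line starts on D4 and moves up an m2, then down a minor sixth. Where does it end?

G3

A minor second up from D4 is Eb4.
Eb4 down a minor sixth → G3 (8 semitones).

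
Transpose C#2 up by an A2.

Two letter names up from C: D.
An augmented second spans 3 semitones, so from C#2 the target pitch is D##2.

D##2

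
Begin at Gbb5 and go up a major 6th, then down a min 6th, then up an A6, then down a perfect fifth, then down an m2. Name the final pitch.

Up a major sixth from Gbb5: Ebb6 (9 semitones up).
A minor sixth down from Ebb6 is Gb5.
Gb5 up an augmented sixth → E6 (10 semitones).
A perfect fifth down from E6 is A5.
A5 down a minor second → G#5 (1 semitone).

G#5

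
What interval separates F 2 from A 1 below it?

Descending from F2 to A1 is the same interval as ascending A1 to F2.
A to F spans six letter names (A-B-C-D-E-F) — that makes it a sixth of some quality.
A1 to F2 is 8 semitones, a half step short of the major sixth (9), so this is minor.

minor 6th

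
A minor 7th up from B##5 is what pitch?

Counting seven letter names up from B lands on A.
A minor seventh is 10 semitones; 10 semitones up from B##5 gives A##6.

A##6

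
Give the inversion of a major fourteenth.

First reduce the compound major fourteenth to its simple form, a major seventh.
The rule of nine gives the new number: 9 − 7 = 2, so a seventh becomes a second.
Quality inverts too: major becomes minor. That makes the inversion a minor second.

minor second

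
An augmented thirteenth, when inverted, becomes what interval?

First reduce the compound augmented thirteenth to its simple form, an augmented sixth.
Inverted interval numbers add to nine, so a sixth pairs with a third (6 + 3 = 9).
And augmented becomes diminished under inversion, so we get a diminished third.

d3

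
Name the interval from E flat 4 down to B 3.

Descending from Eb4 to B3 is the same interval as ascending B3 to Eb4.
B to E spans four letter names (B-C-D-E): a fourth.
A perfect fourth would be 5 semitones; B3 to Eb4 is 4, one semitone narrower, so the interval is diminished.

diminished 4th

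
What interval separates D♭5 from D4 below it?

Descending from Db5 to D4 is the same interval as ascending D4 to Db5.
D to D is the same letter name, plus an octave — that makes it an octave of some quality.
The perfect octave is 12 semitones; here we have 11, one semitone narrower: diminished.

diminished octave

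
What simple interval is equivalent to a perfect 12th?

P5

Each octave removed subtracts seven from the number: 12 − 7 = 5.
That makes a perfect twelfth a compound perfect fifth — an octave plus a perfect fifth.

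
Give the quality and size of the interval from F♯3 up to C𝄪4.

augmented fifth

F to C spans five letter names (F-G-A-B-C), so the interval is some kind of fifth.
F#3 to C##4 spans 8 semitones — one semitone wider than the perfect fifth (7) — giving an augmented fifth.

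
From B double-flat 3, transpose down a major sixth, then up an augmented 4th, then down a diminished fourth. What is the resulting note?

D 3

Down a major sixth from Bbb3: Dbb3 (9 semitones down).
An augmented fourth up from Dbb3 is Gb3.
Down a diminished fourth from Gb3: D3 (4 semitones down).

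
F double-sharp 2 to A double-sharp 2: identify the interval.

F to A spans three letter names (F-G-A): a third.
The major third spans 4 semitones, and F##2 to A##2 is exactly 4 semitones — so this is a major third.

M3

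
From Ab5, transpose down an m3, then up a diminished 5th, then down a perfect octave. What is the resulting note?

Cb5

A minor third down from Ab5 is F5.
A diminished fifth up from F5 is Cb6.
Cb6 down a perfect octave → Cb5 (12 semitones).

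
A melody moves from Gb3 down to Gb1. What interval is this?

perfect fifteenth

Descending from Gb3 to Gb1 is the same interval as ascending Gb1 to Gb3.
G to G is the same letter name, plus 2 octaves: a fifteenth.
Gb1 to Gb3 is 24 semitones, matching the perfect fifteenth exactly, so the quality is perfect.
(Equivalently, a compound perfect octave: a perfect octave plus an octave.)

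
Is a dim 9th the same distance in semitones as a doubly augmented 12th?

A diminished ninth spans 12 semitones; a doubly augmented twelfth spans 21 semitones. They differ by 9.

No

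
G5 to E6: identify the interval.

major sixth

G to E spans six letter names (G-A-B-C-D-E): a sixth.
Counting semitones, G5→E6 is 9, which is the major sixth.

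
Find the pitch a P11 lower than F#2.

C#1

Counting four letter names plus an octave down from F lands on C.
A perfect eleventh spans 17 semitones, so from F#2 the target pitch is C#1.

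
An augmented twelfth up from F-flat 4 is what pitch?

C 6

Five letters up from F (plus an octave) reaches C.
Moving 20 semitones up from Fb4 (the size of an augmented twelfth) reaches C6.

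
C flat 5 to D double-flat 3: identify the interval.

major fourteenth

Descending from Cb5 to Dbb3 is the same interval as ascending Dbb3 to Cb5.
D to C spans seven letter names (D-E-F-G-A-B-C), plus an octave — that makes it a fourteenth of some quality.
The major fourteenth spans 23 semitones, and Dbb3 to Cb5 is exactly 23 semitones — so this is a major fourteenth.
(Equivalently, a compound major seventh: a major seventh plus an octave.)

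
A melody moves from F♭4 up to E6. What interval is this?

augmented fourteenth

F to E spans seven letter names (F-G-A-B-C-D-E), plus an octave — that makes it a fourteenth of some quality.
A major fourteenth would be 23 semitones; Fb4 to E6 is 24, one semitone wider, so the interval is augmented.
(Equivalently, a compound augmented seventh: an augmented seventh plus an octave.)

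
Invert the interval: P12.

First reduce the compound perfect twelfth to its simple form, a perfect fifth.
Interval numbers invert to sum to nine: 5 + 4 = 9, so a fifth inverts to a fourth.
Quality inverts too: perfect stays perfect. That makes the inversion a perfect fourth.

perfect 4th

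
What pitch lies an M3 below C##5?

The third takes the letter from C down to A.
A major third is 4 semitones; 4 semitones down from C##5 gives A#4.

A#4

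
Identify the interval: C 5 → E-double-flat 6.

diminished tenth

C to E spans three letter names (C-D-E), plus an octave — that makes it a tenth of some quality.
A major tenth would be 16 semitones; C5 to Ebb6 is 14, two semitones narrower, so the interval is diminished.
(Equivalently, a compound diminished third: a diminished third plus an octave.)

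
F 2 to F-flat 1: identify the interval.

Descending from F2 to Fb1 is the same interval as ascending Fb1 to F2.
F to F is the same letter name, plus an octave — that makes it an octave of some quality.
A perfect octave would be 12 semitones; Fb1 to F2 is 13, one semitone wider, so the interval is augmented.

augmented octave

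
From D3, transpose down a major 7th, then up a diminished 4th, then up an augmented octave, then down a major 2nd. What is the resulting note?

Gb3

Down a major seventh from D3: Eb2 (11 semitones down).
Eb2 up a diminished fourth → Abb2 (4 semitones).
Abb2 up an augmented octave → Ab3 (13 semitones).
A major second down from Ab3 is Gb3.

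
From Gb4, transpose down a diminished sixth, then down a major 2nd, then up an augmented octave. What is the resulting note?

A#4

Down a diminished sixth from Gb4: B3 (7 semitones down).
A major second down from B3 is A3.
An augmented octave up from A3 is A#4.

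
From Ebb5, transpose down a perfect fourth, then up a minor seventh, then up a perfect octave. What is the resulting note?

Abb6

Down a perfect fourth from Ebb5: Bbb4 (5 semitones down).
Up a minor seventh from Bbb4: Abb5 (10 semitones up).
Up a perfect octave from Abb5: Abb6 (12 semitones up).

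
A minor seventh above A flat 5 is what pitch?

G flat 6

The seventh takes the letter from A up to G.
Moving 10 semitones up from Ab5 (the size of a minor seventh) reaches Gb6.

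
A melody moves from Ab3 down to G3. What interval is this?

Descending from Ab3 to G3 is the same interval as ascending G3 to Ab3.
G to A spans two letter names (G-A): a second.
A major second would be 2 semitones, but G3 to Ab3 is 1 — one semitone narrower, making it a minor second.

minor 2nd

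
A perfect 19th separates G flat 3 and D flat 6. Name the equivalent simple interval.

Subtracting seven from the interval number removes an octave: 19 − 14 = 5.
Quality carries through unchanged, so the simple form is a perfect fifth.

perfect fifth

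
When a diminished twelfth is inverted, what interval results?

A4

First reduce the compound diminished twelfth to its simple form, a diminished fifth.
The rule of nine gives the new number: 9 − 5 = 4, so a fifth becomes a fourth.
And diminished becomes augmented under inversion, so we get an augmented fourth.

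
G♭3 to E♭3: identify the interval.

minor third

Descending from Gb3 to Eb3 is the same interval as ascending Eb3 to Gb3.
E to G spans three letter names (E-F-G): a third.
At 3 semitones, Eb3→Gb3 falls one short of a major third: minor.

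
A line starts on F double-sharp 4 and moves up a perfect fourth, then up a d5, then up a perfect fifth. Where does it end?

A perfect fourth up from F##4 is B#4.
A diminished fifth up from B#4 is F#5.
A perfect fifth up from F#5 is C#6.

C sharp 6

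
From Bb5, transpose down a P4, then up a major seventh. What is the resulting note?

E6

Bb5 down a perfect fourth → F5 (5 semitones).
F5 up a major seventh → E6 (11 semitones).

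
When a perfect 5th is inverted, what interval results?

The rule of nine gives the new number: 9 − 5 = 4, so a fifth becomes a fourth.
And perfect stays perfect under inversion, so we get a perfect fourth.

perfect 4th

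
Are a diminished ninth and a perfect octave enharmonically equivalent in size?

Yes

A diminished ninth = 12 semitones = a perfect octave; enharmonically equal.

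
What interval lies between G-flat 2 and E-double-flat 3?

G to E spans six letter names (G-A-B-C-D-E), so the interval is some kind of sixth.
A major sixth would be 9 semitones, but Gb2 to Ebb3 is 8 — one semitone narrower, making it a minor sixth.

minor sixth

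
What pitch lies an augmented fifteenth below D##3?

A fifteenth keeps the letter name D, two octaves down from D.
An augmented fifteenth is 25 semitones; 25 semitones down from D##3 gives D#1.

D#1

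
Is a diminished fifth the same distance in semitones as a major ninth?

No

6 semitones (diminished fifth) vs 14 semitones (major ninth): not equal.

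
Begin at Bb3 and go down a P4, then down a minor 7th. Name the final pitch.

Down a perfect fourth from Bb3: F3 (5 semitones down).
Down a minor seventh from F3: G2 (10 semitones down).

G2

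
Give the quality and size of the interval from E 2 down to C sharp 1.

minor 10th

Descending from E2 to C#1 is the same interval as ascending C#1 to E2.
C to E spans three letter names (C-D-E), plus an octave: a tenth.
A major tenth would be 16 semitones, but C#1 to E2 is 15 — one semitone narrower, making it a minor tenth.
(Equivalently, a compound minor third: a minor third plus an octave.)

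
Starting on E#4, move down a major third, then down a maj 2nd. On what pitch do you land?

B3

E#4 down a major third → C#4 (4 semitones).
A major second down from C#4 is B3.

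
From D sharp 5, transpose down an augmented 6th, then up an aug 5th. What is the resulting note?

Down an augmented sixth from D#5: F4 (10 semitones down).
An augmented fifth up from F4 is C#5.

C sharp 5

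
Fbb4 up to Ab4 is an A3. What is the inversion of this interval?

d6

Interval numbers invert to sum to nine: 3 + 6 = 9, so a third inverts to a sixth.
The quality also flips — augmented becomes diminished — giving a diminished sixth.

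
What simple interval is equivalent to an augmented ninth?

A2

Each octave removed subtracts seven from the number: 9 − 7 = 2.
That makes an augmented ninth a compound augmented second — an octave plus an augmented second.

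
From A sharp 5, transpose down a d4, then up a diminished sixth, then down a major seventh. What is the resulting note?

A diminished fourth down from A#5 is E##5.
A diminished sixth up from E##5 is C#6.
C#6 down a major seventh → D5 (11 semitones).

D 5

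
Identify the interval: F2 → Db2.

major third

Descending from F2 to Db2 is the same interval as ascending Db2 to F2.
D to F spans three letter names (D-E-F): a third.
Counting semitones, Db2→F2 is 4, which is the major third.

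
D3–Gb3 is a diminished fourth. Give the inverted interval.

The rule of nine gives the new number: 9 − 4 = 5, so a fourth becomes a fifth.
The quality also flips — diminished becomes augmented — giving an augmented fifth.

A5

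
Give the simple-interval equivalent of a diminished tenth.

d3

Subtracting seven from the interval number removes an octave: 10 − 7 = 3.
So a diminished tenth is an octave plus a diminished third. The quality is unchanged.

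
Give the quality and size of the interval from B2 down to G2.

Descending from B2 to G2 is the same interval as ascending G2 to B2.
G to B spans three letter names (G-A-B) — that makes it a third of some quality.
Counting semitones, G2→B2 is 4, which is the major third.

major 3rd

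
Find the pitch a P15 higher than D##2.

D##4

For a fifteenth the letter name doesn't change: still D, two octaves up.
Moving 24 semitones up from D##2 (the size of a perfect fifteenth) reaches D##4.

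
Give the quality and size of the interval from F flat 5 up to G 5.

A2

F to G spans two letter names (F-G) — that makes it a second of some quality.
Fb5 to G5 spans 3 semitones — one semitone wider than the major second (2) — giving an augmented second.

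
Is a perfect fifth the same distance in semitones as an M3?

No

A perfect fifth is 7 semitones but a major third is 4 semitones — different sizes.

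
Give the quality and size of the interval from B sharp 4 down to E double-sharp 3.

Descending from B#4 to E##3 is the same interval as ascending E##3 to B#4.
E to B spans five letter names (E-F-G-A-B), plus an octave — that makes it a twelfth of some quality.
E##3 to B#4 spans 18 semitones — one semitone narrower than the perfect twelfth (19) — giving a diminished twelfth.
(Equivalently, a compound diminished fifth: a diminished fifth plus an octave.)

diminished twelfth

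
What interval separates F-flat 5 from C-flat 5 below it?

Descending from Fb5 to Cb5 is the same interval as ascending Cb5 to Fb5.
C to F spans four letter names (C-D-E-F) — that makes it a fourth of some quality.
Counting semitones, Cb5→Fb5 is 5, which is the perfect fourth.

perfect fourth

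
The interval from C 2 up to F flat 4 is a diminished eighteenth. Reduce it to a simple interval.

Take out 2 octaves (14 from the number): 18 − 14 = 4.
Quality carries through unchanged, so the simple form is a diminished fourth.

diminished fourth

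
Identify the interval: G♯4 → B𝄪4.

G to B spans three letter names (G-A-B), so the interval is some kind of third.
A major third would be 4 semitones; G#4 to B##4 is 5, one semitone wider, so the interval is augmented.

augmented third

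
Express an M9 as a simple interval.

M2

Subtracting seven from the interval number removes an octave: 9 − 7 = 2.
So a major ninth is an octave plus a major second. The quality is unchanged.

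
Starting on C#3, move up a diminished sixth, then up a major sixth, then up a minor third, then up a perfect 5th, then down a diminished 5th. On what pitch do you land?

A4

C#3 up a diminished sixth → Ab3 (7 semitones).
A major sixth up from Ab3 is F4.
F4 up a minor third → Ab4 (3 semitones).
Ab4 up a perfect fifth → Eb5 (7 semitones).
A diminished fifth down from Eb5 is A4.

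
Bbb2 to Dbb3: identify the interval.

B to D spans three letter names (B-C-D): a third.
At 3 semitones, Bbb2→Dbb3 falls one short of a major third: minor.

minor third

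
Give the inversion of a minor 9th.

M7

First reduce the compound minor ninth to its simple form, a minor second.
Interval numbers invert to sum to nine: 2 + 7 = 9, so a second inverts to a seventh.
The quality also flips — minor becomes major — giving a major seventh.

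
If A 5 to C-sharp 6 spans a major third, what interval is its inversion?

The rule of nine gives the new number: 9 − 3 = 6, so a third becomes a sixth.
The quality also flips — major becomes minor — giving a minor sixth.

minor 6th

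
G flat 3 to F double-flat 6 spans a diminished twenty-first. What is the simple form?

Each octave removed subtracts seven from the number: 21 − 14 = 7.
Quality carries through unchanged, so the simple form is a diminished seventh.

diminished 7th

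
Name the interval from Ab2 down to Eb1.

Descending from Ab2 to Eb1 is the same interval as ascending Eb1 to Ab2.
E to A spans four letter names (E-F-G-A), plus an octave — that makes it an eleventh of some quality.
Eb1 to Ab2 is 17 semitones, matching the perfect eleventh exactly, so the quality is perfect.
(Equivalently, a compound perfect fourth: a perfect fourth plus an octave.)

perfect eleventh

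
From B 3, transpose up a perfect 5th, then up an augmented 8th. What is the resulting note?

F double-sharp 5

B3 up a perfect fifth → F#4 (7 semitones).
F#4 up an augmented octave → F##5 (13 semitones).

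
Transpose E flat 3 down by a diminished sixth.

The sixth takes the letter from E down to G.
Moving 7 semitones down from Eb3 (the size of a diminished sixth) reaches G#2.

G sharp 2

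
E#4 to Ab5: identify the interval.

E to A spans four letter names (E-F-G-A), plus an octave — that makes it an eleventh of some quality.
The perfect eleventh is 17 semitones; here we have 15, two semitones narrower: doubly diminished.
(Equivalently, a compound doubly diminished fourth: a doubly diminished fourth plus an octave.)

doubly diminished 11th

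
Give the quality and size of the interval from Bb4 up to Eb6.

B to E spans four letter names (B-C-D-E), plus an octave, so the interval is some kind of eleventh.
The perfect eleventh spans 17 semitones, and Bb4 to Eb6 is exactly 17 semitones — so this is a perfect eleventh.
(Equivalently, a compound perfect fourth: a perfect fourth plus an octave.)

perfect 11th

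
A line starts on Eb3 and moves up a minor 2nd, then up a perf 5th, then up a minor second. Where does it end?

A minor second up from Eb3 is Fb3.
Up a perfect fifth from Fb3: Cb4 (7 semitones up).
A minor second up from Cb4 is Dbb4.

Dbb4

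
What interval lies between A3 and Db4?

A to D spans four letter names (A-B-C-D) — that makes it a fourth of some quality.
A perfect fourth would be 5 semitones; A3 to Db4 is 4, one semitone narrower, so the interval is diminished.

diminished fourth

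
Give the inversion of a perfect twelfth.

First reduce the compound perfect twelfth to its simple form, a perfect fifth.
The rule of nine gives the new number: 9 − 5 = 4, so a fifth becomes a fourth.
And perfect stays perfect under inversion, so we get a perfect fourth.

perfect 4th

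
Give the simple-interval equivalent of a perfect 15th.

perfect 8th

Take out an octave (7 from the number): 15 − 7 = 8.
That makes a perfect fifteenth a compound perfect octave — an octave plus a perfect octave.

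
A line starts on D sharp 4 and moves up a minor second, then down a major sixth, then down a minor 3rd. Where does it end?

E 3

Up a minor second from D#4: E4 (1 semitone up).
A major sixth down from E4 is G3.
A minor third down from G3 is E3.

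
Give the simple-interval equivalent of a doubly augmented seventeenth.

AA3

Take out 2 octaves (14 from the number): 17 − 14 = 3.
Quality carries through unchanged, so the simple form is a doubly augmented third.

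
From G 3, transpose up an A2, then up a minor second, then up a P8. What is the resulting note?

G3 up an augmented second → A#3 (3 semitones).
A minor second up from A#3 is B3.
A perfect octave up from B3 is B4.

B 4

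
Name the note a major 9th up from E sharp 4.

F double-sharp 5

The ninth's letter: E up two letter names plus an octave → F.
Moving 14 semitones up from E#4 (the size of a major ninth) reaches F##5.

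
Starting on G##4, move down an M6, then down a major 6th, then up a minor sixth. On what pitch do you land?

A major sixth down from G##4 is B#3.
A major sixth down from B#3 is D#3.
A minor sixth up from D#3 is B3.

B3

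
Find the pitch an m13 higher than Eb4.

Cb6

The thirteenth's letter: E up six letter names plus an octave → C.
A minor thirteenth is 20 semitones; 20 semitones up from Eb4 gives Cb6.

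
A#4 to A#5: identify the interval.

A to A is the same letter name, plus an octave: an octave.
The perfect octave spans 12 semitones, and A#4 to A#5 is exactly 12 semitones — so this is a perfect octave.

perfect 8th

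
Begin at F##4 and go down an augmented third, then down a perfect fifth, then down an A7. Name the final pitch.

Abb2

Down an augmented third from F##4: D4 (5 semitones down).
A perfect fifth down from D4 is G3.
Down an augmented seventh from G3: Abb2 (12 semitones down).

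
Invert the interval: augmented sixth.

diminished third

Interval numbers invert to sum to nine: 6 + 3 = 9, so a sixth inverts to a third.
The quality also flips — augmented becomes diminished — giving a diminished third.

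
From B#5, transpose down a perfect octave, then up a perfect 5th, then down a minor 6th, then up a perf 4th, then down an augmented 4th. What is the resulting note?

A perfect octave down from B#5 is B#4.
Up a perfect fifth from B#4: F##5 (7 semitones up).
Down a minor sixth from F##5: A##4 (8 semitones down).
Up a perfect fourth from A##4: D##5 (5 semitones up).
D##5 down an augmented fourth → A#4 (6 semitones).

A#4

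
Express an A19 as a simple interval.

augmented 5th

Subtracting seven from the interval number removes an octave: 19 − 14 = 5.
That makes an augmented nineteenth a compound augmented fifth — 2 octaves plus an augmented fifth.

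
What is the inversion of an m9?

major 7th

First reduce the compound minor ninth to its simple form, a minor second.
Interval numbers invert to sum to nine: 2 + 7 = 9, so a second inverts to a seventh.
The quality also flips — minor becomes major — giving a major seventh.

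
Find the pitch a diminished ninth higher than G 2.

Counting two letter names plus an octave up from G lands on A.
A diminished ninth spans 12 semitones, so from G2 the target pitch is Abb3.

A double-flat 3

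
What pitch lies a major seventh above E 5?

D sharp 6

The seventh takes the letter from E up to D.
A major seventh is 11 semitones; 11 semitones up from E5 gives D#6.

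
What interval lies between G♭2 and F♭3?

G to F spans seven letter names (G-A-B-C-D-E-F): a seventh.
A major seventh would be 11 semitones, but Gb2 to Fb3 is 10 — one semitone narrower, making it a minor seventh.

minor 7th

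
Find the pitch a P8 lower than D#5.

D#4

For an octave the letter name doesn't change: still D, an octave down.
A perfect octave spans 12 semitones, so from D#5 the target pitch is D#4.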